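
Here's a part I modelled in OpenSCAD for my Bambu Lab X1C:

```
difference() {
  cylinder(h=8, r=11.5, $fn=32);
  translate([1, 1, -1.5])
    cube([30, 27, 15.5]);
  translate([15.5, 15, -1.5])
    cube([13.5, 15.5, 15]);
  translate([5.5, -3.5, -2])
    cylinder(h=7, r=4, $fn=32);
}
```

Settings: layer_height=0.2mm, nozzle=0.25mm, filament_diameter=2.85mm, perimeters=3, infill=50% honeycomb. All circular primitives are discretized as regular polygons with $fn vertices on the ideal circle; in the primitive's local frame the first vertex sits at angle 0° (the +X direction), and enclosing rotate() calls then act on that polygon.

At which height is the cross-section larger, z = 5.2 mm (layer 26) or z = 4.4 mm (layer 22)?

Layer 26 (z = 5.2): the r=11.5 cylinder contributes a regular 32-gon of circumradius 11.5 (area = (32/2)·11.500²·sin(360°/32) = 412.81 mm²); the cube at (1, 1) is present — its section is the full 30×27 rectangle (area 810.00 mm²); the cube at (15.5, 15) is present — its section is the full 13.5×15.5 rectangle (area 209.25 mm²); the cylinder at (5.5, -3.5) is absent (z outside [-2, 5]); Taking the first minus the rest: starting from the r=11.5 cylinder (412.81 mm²), the 30×27 cube at (1, 1) partially overlaps it — only the 81.30 mm² overlap (of its 810.00 mm²) is removed, clipping the outline; the 13.5×15.5 cube at (15.5, 15) misses the remaining region (no effect) — area = 331.51 mm². So its area = 331.51 mm². Layer 22 (z = 4.4): the r=11.5 cylinder gives a regular 32-gon of circumradius 11.5 (constant along its height) (area = (32/2)·11.500²·sin(360°/32) = 412.81 mm²); the 30×27 cube at (1, 1) contributes its full rectangle (area 810.00 mm²); the 13.5×15.5 cube at (15.5, 15) contributes its full rectangle (area 209.25 mm²); the cylinder at (5.5, -3.5): section is a regular 32-gon, circumradius r=4 (area = (32/2)·4.000²·sin(360°/32) = 49.94 mm²); Taking the first minus the rest: starting from the r=11.5 cylinder (412.81 mm²), the 30×27 cube at (1, 1) partially overlaps it — only the 81.30 mm² overlap (of its 810.00 mm²) is removed, clipping the outline; the 13.5×15.5 cube at (15.5, 15) misses the remaining region (no effect); the r=4 cylinder at (5.5, -3.5) lies wholly inside it (removes its full 49.94 mm² and its 25.09 mm outline becomes a hole wall) — area = 281.57 mm². So its area = 281.57 mm². Layer 26 is larger (331.51 vs 281.57 mm²).

layer 26 (z = 5.2 mm)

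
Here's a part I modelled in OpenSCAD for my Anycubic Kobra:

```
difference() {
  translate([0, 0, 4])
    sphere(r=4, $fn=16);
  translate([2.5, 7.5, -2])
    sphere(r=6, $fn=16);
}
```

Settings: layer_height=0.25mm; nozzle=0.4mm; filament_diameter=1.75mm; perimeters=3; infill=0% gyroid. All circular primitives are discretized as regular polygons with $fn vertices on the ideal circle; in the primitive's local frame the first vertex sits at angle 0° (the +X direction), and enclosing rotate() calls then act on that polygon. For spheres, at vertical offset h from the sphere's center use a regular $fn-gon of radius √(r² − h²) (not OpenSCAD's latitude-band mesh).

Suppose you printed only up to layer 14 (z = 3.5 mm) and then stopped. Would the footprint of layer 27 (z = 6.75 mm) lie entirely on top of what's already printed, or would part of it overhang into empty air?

Compare the two slices. At z = 3.5: the r=4 sphere contributes a regular 16-gon of circumradius √(4²−0.5²) = 3.969 (area = (16/2)·3.969²·sin(360°/16) = 48.22 mm²); the r=6 sphere at (2.5, 7.5) contributes a regular 16-gon of circumradius √(6²−5.5²) = 2.398 (area = (16/2)·2.398²·sin(360°/16) = 17.60 mm²); After the difference (first − rest): starting from the r=4 sphere (48.22 mm²), the r=6 sphere at (2.5, 7.5) misses the remaining region (no effect) — area = 48.22 mm². At z = 6.75: the r=4 sphere contributes a regular 16-gon of circumradius √(4²−2.75²) = 2.905 (area = (16/2)·2.905²·sin(360°/16) = 25.83 mm²); the sphere at (2.5, 7.5) is absent (|z−center|=8.750 > r=6); Taking the first minus the rest: none of the subtracted shapes is present at this height, so the r=4 sphere is unchanged — area = 25.83 mm². Checking containment: the cross-section at z = 6.75 is a subset of the cross-section at z = 3.5.

entirely on top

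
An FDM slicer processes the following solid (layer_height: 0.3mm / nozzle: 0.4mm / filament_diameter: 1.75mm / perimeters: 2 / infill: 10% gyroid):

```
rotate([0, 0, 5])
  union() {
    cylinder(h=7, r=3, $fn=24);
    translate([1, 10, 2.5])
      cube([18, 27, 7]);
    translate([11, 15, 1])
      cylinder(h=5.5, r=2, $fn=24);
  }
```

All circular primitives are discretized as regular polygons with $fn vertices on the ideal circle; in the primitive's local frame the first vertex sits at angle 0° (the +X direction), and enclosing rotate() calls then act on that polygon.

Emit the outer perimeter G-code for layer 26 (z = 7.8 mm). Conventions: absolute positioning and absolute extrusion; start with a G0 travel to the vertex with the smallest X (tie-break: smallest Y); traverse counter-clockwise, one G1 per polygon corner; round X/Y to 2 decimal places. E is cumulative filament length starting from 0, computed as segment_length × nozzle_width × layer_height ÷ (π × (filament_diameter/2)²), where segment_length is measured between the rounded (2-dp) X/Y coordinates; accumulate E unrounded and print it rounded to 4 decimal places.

G0 X-2.23 Y36.95 Z7.80
G1 X0.12 Y10.05 E1.3472
G1 X18.06 Y11.62 E2.2456
G1 X15.70 Y38.52 E3.5928
G1 X-2.23 Y36.95 E4.4908

At z = 7.8 mm: the cylinder is absent (z outside [0, 7]); the cube at (1, 10) is present — its section is the full 18×27 rectangle; the cylinder at (11, 15) is absent (z outside [1, 6.5]); Combining (union): only the 18×27 cube at (1, 10) is present, so the union is just that shape — 1 connected region; (whole slice rotated 5° about Z — lengths, areas and connectivity unchanged). The outline is a single polygon with 4 vertices. Extrusion per mm of travel: 0.4 × 0.3 / (π × 0.875²) = 0.049890. Accumulating E over each segment gives final E = 4.4908.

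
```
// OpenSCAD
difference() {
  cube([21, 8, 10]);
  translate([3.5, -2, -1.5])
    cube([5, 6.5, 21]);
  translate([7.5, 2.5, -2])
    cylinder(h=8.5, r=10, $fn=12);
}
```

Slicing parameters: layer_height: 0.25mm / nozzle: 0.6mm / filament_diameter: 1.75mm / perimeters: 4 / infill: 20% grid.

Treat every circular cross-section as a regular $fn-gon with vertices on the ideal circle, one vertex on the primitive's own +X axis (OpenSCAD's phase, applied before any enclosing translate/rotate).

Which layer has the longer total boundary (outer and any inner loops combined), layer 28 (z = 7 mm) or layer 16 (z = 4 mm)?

layer 28 (z = 7 mm)

Layer 28 (z = 7): the cube (footprint 21×8) is included at this height (perimeter 58.00 mm); the cube at (3.5, -2) is present — its section is the full 5×6.5 rectangle (perimeter 23.00 mm); the cylinder at (7.5, 2.5) is not intersected at this z (z outside [-2, 6.5]); After the difference (first − rest): starting from the 21×8 cube, the 5×6.5 cube at (3.5, -2) partially overlaps it — only the 22.50 mm² overlap (of its 32.50 mm²) is removed, clipping the outline — boundary = 67.00 mm. So its perimeter = 67.00 mm. Layer 16 (z = 4): the cube is present — its section is the full 21×8 rectangle (perimeter 58.00 mm); the cube at (3.5, -2) (footprint 5×6.5) is included at this height (perimeter 23.00 mm); the r=10 cylinder at (7.5, 2.5) contributes a regular 12-gon of circumradius 10 (perimeter = 2·12·10.000·sin(180°/12) = 62.12 mm); Taking the first minus the rest: starting from the 21×8 cube, the 5×6.5 cube at (3.5, -2) partially overlaps it — only the 22.50 mm² overlap (of its 32.50 mm²) is removed, clipping the outline; the r=10 cylinder at (7.5, 2.5) partially overlaps it — only the 112.52 mm² overlap (of its 300.00 mm²) is removed, clipping the outline — boundary = 25.98 mm. So its perimeter = 25.98 mm. Layer 28 is larger (67.00 vs 25.98 mm).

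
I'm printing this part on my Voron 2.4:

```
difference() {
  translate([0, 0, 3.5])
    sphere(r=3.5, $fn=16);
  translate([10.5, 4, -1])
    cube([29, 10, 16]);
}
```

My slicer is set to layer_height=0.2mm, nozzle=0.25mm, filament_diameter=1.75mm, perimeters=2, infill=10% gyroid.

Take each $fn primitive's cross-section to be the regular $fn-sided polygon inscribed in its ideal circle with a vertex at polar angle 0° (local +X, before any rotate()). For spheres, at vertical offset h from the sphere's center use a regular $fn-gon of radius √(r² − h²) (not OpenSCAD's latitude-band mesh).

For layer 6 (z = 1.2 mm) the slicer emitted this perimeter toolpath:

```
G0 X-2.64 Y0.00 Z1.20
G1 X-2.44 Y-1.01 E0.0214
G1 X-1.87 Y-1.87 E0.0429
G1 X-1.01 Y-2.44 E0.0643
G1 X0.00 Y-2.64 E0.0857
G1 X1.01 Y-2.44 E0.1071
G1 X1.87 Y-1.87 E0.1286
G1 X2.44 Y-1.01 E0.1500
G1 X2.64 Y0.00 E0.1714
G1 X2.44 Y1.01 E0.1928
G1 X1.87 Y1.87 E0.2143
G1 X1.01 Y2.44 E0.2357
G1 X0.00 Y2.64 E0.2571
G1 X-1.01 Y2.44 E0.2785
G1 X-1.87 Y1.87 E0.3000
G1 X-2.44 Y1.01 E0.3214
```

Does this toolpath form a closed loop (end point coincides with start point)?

no

Start point (G0): (-2.64, 0.00). End point (last G1): the path does not return to the start — open.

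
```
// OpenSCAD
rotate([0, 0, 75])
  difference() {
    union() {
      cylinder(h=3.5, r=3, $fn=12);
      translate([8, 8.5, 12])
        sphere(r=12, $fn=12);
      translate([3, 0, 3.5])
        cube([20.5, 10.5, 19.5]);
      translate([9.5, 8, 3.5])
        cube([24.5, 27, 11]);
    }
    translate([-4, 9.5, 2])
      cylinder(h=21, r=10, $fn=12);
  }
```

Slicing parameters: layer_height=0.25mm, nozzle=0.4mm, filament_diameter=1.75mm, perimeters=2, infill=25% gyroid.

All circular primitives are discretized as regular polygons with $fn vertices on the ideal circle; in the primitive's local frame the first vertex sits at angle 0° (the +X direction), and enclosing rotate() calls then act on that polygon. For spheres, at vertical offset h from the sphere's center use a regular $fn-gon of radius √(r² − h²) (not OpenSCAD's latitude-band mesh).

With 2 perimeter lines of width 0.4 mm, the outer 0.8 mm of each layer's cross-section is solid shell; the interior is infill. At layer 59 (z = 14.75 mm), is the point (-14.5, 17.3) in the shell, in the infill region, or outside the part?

At z = 14.75 mm: the cylinder is absent (z outside [0, 3.5]); the r=12 sphere at (8, 8.5) contributes a regular 12-gon of circumradius √(12²−2.75²) = 11.681; the cube at (3, 0) is present — its section is the full 20.5×10.5 rectangle; the cube at (9.5, 8) is not intersected at this z (z outside [3.5, 14.5]); Merging all regions: the regions partially overlap (shared area 162.34 mm²), so overlapping operands fuse into one piece — 1 connected region; the r=10 cylinder at (-4, 9.5) contributes a regular 12-gon of circumradius 10; Subtracting the remaining from the first: starting from that combined region, the r=10 cylinder at (-4, 9.5) partially overlaps it — only the 111.15 mm² overlap (of its 300.00 mm²) is removed, clipping the outline — 1 connected region; (rotated 75° about Z; rotation is an isometry so areas/perimeters/island counts are preserved). Overall, the cross-section is a single solid region. Undo the 75° rotation: the query point maps to (12.958, 18.483) in the un-rotated model frame. The nearest boundary edge runs (8.00, 20.18)→(13.84, 18.62); distance from the point to it = 0.36 mm. The point is inside the cross-section, 0.36 mm from the nearest boundary — within the 0.8 mm shell band (2 × 0.4).

shell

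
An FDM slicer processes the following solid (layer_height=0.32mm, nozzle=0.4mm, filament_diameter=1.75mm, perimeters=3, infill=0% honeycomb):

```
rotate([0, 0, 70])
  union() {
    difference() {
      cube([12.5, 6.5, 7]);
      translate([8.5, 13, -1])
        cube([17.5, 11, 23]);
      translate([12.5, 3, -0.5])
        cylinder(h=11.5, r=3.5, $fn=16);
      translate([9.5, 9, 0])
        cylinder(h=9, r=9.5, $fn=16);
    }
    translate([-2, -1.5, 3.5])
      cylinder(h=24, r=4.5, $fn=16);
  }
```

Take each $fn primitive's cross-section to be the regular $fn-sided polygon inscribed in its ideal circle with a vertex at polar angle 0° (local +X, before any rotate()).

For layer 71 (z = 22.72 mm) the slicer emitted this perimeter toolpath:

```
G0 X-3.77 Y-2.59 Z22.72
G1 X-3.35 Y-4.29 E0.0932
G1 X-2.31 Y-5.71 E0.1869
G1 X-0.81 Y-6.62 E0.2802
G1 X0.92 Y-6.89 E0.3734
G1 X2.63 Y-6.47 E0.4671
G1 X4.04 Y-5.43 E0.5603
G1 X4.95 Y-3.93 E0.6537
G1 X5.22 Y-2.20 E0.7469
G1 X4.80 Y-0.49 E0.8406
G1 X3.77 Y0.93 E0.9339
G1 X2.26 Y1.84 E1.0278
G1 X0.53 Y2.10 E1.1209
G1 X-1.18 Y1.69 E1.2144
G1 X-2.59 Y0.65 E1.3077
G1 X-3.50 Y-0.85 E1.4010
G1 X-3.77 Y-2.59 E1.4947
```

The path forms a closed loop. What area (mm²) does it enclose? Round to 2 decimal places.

61.97 mm²

Apply the shoelace formula to the sequence of (X, Y) vertices; enclosed area = 61.97 mm².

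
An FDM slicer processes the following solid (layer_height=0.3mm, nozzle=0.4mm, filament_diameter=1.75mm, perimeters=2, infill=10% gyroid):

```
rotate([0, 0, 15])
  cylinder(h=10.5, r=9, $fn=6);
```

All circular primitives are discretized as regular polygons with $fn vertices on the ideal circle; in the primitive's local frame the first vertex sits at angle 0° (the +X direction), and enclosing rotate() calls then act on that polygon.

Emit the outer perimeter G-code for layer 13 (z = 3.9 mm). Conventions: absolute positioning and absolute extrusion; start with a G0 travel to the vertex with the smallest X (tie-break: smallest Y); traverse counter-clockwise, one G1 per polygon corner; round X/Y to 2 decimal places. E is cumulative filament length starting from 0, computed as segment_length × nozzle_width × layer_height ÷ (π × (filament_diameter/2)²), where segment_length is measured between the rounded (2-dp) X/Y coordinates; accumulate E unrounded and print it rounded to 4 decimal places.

G0 X-8.69 Y-2.33 Z3.90
G1 X-2.33 Y-8.69 E0.4487
G1 X6.36 Y-6.36 E0.8976
G1 X8.69 Y2.33 E1.3465
G1 X2.33 Y8.69 E1.7952
G1 X-6.36 Y6.36 E2.2440
G1 X-8.69 Y-2.33 E2.6929

At z = 3.9 mm: the r=9 cylinder contributes a regular 6-gon of circumradius 9; (whole slice rotated 15° about Z — lengths, areas and connectivity unchanged). The outline is a single polygon with 6 vertices. Extrusion per mm of travel: 0.4 × 0.3 / (π × 0.875²) = 0.049890. Accumulating E over each segment gives final E = 2.6929.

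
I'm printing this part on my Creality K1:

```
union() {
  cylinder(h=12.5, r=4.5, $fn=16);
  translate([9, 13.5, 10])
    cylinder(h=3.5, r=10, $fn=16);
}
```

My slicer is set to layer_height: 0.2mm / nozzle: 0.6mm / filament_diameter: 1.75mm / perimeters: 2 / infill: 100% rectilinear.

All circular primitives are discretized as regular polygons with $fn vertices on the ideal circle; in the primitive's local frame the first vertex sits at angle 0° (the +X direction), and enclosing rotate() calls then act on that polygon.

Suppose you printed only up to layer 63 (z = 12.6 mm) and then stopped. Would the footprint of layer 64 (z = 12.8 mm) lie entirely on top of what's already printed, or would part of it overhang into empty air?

Compare the two slices. At z = 12.6: the cylinder does not reach this height (z outside [0, 12.5]); the cylinder at (9, 13.5): section is a regular 16-gon, circumradius r=10 (area = (16/2)·10.000²·sin(360°/16) = 306.15 mm²); Taking the union: only the r=10 cylinder at (9, 13.5) is present, so the union is just that shape — area = 306.15 mm². At z = 12.8: the cylinder is absent (z outside [0, 12.5]); the cylinder at (9, 13.5): section is a regular 16-gon, circumradius r=10 (area = (16/2)·10.000²·sin(360°/16) = 306.15 mm²); Merging all regions: only the r=10 cylinder at (9, 13.5) is present, so the union is just that shape — area = 306.15 mm². Checking containment: the cross-section at z = 12.8 is a subset of the cross-section at z = 12.6.

entirely on top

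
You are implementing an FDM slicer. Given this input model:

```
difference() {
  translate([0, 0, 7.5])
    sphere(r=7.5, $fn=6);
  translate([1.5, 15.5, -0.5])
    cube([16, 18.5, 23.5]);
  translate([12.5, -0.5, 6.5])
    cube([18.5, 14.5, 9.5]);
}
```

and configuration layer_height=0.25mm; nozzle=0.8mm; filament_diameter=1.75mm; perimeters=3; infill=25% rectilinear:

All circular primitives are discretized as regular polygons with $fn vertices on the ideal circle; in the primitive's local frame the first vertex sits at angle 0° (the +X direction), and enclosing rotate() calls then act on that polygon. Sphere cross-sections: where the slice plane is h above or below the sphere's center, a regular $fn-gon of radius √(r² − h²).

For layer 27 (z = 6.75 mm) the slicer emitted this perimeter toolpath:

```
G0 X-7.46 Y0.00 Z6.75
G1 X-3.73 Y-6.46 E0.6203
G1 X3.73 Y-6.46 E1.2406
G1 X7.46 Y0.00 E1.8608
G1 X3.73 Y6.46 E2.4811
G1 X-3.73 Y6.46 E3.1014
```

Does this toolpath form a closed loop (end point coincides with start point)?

no

Start point (G0): (-7.46, 0.00). End point (last G1): the path does not return to the start — open.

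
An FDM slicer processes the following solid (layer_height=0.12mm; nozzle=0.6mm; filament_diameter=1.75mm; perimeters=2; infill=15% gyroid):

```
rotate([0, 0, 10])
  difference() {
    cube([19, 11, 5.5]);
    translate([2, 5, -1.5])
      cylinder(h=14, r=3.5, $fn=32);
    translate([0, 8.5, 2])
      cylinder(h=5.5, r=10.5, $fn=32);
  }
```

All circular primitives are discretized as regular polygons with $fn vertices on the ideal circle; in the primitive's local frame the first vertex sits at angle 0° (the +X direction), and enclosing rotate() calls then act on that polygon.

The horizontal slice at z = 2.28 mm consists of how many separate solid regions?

1

At z = 2.28 mm: the cube is present — its section is the full 19×11 rectangle; the r=3.5 cylinder at (2, 5) gives a regular 32-gon of circumradius 3.5 (constant along its height); the cylinder at (0, 8.5): section is a regular 32-gon, circumradius r=10.5; After the difference (first − rest): starting from the 19×11 cube, the r=3.5 cylinder at (2, 5) partially overlaps it — only the 32.27 mm² overlap (of its 38.24 mm²) is removed, clipping the outline; the r=10.5 cylinder at (0, 8.5) partially overlaps it — only the 71.51 mm² overlap (of its 344.14 mm²) is removed, clipping the outline — 1 connected region; (whole slice rotated 10° about Z — lengths, areas and connectivity unchanged). The result has 1 disconnected region.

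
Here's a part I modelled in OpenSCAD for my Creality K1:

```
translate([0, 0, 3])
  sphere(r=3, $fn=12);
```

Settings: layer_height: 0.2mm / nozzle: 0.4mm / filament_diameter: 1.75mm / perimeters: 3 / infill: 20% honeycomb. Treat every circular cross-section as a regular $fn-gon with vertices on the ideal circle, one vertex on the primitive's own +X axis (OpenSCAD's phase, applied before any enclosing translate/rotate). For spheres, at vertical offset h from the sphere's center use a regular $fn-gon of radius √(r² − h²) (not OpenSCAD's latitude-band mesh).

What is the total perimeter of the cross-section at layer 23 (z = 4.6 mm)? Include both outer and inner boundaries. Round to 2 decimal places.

15.76 mm

At z = 4.6 mm: the r=3 sphere slices to a regular 12-gon of circumradius 2.538 (√(r²−h²) with h=1.6 from center) (perimeter = 2·12·2.538·sin(180°/12) = 15.76 mm). Overall, the cross-section is a single solid region. Total boundary length (outer) = 15.76 mm.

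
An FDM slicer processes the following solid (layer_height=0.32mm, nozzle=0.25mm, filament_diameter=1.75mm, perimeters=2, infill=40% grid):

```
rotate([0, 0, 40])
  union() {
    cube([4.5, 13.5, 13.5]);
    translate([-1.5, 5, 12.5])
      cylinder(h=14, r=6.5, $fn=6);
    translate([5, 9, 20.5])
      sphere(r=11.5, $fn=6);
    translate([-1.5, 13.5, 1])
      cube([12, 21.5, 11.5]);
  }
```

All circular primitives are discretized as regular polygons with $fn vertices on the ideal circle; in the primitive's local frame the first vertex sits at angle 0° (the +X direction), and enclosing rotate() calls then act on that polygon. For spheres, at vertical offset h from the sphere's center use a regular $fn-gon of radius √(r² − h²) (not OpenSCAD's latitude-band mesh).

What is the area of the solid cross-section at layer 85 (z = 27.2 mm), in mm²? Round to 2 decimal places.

At z = 27.2 mm: the cube does not reach this height (z outside [0, 13.5]); the cylinder at (-1.5, 5) is not intersected at this z (z outside [12.5, 26.5]); the sphere at (5, 9): section is a regular 6-gon, circumradius = √(r²−h²) = √(11.5²−6.7²) = 9.347 (area = (6/2)·9.347²·sin(360°/6) = 226.97 mm²); the cube at (-1.5, 13.5) does not reach this height (z outside [1, 12.5]); Taking the union: only the r=11.5 sphere at (5, 9) is present, so the union is just that shape — area = 226.97 mm²; (whole slice rotated 40° about Z — lengths, areas and connectivity unchanged). Overall, the cross-section is a single solid region. Net area = 226.97 mm².

226.97 mm²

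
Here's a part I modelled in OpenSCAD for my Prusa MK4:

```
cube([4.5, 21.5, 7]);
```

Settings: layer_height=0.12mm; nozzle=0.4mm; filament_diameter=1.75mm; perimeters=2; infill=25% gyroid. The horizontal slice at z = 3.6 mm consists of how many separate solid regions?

At z = 3.6 mm: the cube is present — its section is the full 4.5×21.5 rectangle. The result has 1 disconnected region.

1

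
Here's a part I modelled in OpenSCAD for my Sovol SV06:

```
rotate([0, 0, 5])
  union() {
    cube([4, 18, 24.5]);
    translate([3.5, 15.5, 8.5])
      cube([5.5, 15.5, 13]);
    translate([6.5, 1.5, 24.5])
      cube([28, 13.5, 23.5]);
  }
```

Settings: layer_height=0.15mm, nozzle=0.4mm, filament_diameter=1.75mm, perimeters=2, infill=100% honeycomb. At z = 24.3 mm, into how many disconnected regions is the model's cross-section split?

1

At z = 24.3 mm: the cube is present — its section is the full 4×18 rectangle; the cube at (3.5, 15.5) does not reach this height (z outside [8.5, 21.5]); the cube at (6.5, 1.5) is absent (z outside [24.5, 48]); Merging all regions: only the 4×18 cube is present, so the union is just that shape — 1 connected region; (whole slice rotated 5° about Z — lengths, areas and connectivity unchanged). The result has 1 disconnected region.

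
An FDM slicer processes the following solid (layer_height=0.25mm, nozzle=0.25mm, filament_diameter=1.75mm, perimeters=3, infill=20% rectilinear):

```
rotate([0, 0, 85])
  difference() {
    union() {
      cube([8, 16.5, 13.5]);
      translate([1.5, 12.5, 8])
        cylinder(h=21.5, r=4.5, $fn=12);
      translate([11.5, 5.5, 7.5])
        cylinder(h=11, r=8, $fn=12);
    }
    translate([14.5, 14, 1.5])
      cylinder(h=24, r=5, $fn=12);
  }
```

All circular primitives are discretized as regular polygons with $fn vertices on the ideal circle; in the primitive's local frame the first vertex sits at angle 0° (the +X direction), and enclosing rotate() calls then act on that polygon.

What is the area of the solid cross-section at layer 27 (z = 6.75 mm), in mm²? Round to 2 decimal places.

At z = 6.75 mm: the cube is present — its section is the full 8×16.5 rectangle (area 132.00 mm²); the cylinder at (1.5, 12.5) is absent (z outside [8, 29.5]); the cylinder at (11.5, 5.5) is not intersected at this z (z outside [7.5, 18.5]); Merging all regions: only the 8×16.5 cube is present, so the union is just that shape — area = 132.00 mm²; the r=5 cylinder at (14.5, 14) gives a regular 12-gon of circumradius 5 (constant along its height) (area = (12/2)·5.000²·sin(360°/12) = 75.00 mm²); Subtracting the remaining from the first: starting from that combined region (132.00 mm²), the r=5 cylinder at (14.5, 14) misses the remaining region (no effect) — area = 132.00 mm²; (whole slice rotated 85° about Z — lengths, areas and connectivity unchanged). Overall, the cross-section is a single solid region. Net area = 132.00 mm².

132.00 mm²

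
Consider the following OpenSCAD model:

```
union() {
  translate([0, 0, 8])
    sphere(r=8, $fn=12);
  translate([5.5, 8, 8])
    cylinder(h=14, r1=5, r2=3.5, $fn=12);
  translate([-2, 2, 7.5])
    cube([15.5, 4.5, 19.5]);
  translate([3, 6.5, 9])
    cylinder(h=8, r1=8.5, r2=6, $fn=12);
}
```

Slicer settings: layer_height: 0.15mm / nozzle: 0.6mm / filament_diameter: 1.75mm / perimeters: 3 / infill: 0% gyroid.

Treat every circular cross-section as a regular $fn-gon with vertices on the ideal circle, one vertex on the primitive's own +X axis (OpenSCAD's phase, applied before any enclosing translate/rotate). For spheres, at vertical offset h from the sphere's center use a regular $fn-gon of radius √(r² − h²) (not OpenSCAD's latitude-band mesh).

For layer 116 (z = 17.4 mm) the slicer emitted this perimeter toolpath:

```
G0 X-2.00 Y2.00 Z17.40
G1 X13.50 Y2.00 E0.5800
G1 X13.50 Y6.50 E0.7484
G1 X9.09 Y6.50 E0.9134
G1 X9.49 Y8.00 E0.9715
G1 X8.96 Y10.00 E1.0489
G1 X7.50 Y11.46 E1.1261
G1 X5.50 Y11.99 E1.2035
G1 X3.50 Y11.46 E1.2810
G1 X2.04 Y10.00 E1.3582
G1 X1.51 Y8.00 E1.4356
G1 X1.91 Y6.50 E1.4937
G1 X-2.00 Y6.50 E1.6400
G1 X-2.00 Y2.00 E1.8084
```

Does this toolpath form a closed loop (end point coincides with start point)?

Start point (G0): (-2.00, 2.00). End point (last G1): the path returns to the start — closed.

yes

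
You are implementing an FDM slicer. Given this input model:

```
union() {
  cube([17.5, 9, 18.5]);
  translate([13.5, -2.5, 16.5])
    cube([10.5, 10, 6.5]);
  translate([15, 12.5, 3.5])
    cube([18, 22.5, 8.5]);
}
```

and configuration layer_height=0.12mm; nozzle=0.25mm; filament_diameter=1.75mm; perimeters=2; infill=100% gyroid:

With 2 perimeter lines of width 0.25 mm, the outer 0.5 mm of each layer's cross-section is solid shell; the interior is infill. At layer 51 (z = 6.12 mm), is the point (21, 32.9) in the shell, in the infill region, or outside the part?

infill

At z = 6.12 mm: the 17.5×9 cube contributes its full rectangle; the cube at (13.5, -2.5) does not reach this height (z outside [16.5, 23]); the 18×22.5 cube at (15, 12.5) contributes its full rectangle; Combining (union): the 2 present regions are separate (no shared area or edge), so areas and boundary lengths simply add and each stays a separate island — 2 connected regions. Overall, the cross-section has 2 separate islands. The nearest boundary edge runs (15.00, 35.00)→(33.00, 35.00); distance from the point to it = 2.10 mm. (Shell/infill is judged within the island containing the point — the largest one.) The point is inside the cross-section and 2.10 mm from the nearest boundary — more than the 0.5 mm shell width (2 × 0.25), so it's in the infill interior.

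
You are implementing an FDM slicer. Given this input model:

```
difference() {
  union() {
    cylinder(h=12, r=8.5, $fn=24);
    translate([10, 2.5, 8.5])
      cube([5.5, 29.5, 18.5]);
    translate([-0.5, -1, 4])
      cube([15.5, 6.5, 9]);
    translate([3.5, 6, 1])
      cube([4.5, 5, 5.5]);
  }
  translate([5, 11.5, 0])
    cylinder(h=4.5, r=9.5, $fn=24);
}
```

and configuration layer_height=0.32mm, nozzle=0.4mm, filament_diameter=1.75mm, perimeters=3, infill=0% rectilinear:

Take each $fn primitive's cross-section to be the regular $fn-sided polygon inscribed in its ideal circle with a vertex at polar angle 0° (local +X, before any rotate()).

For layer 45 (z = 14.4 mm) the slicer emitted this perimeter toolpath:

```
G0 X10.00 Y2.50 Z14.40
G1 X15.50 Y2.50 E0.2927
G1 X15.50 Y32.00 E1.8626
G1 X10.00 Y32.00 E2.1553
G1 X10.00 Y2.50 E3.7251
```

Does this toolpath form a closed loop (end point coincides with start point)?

yes

Start point (G0): (10.00, 2.50). End point (last G1): the path returns to the start — closed.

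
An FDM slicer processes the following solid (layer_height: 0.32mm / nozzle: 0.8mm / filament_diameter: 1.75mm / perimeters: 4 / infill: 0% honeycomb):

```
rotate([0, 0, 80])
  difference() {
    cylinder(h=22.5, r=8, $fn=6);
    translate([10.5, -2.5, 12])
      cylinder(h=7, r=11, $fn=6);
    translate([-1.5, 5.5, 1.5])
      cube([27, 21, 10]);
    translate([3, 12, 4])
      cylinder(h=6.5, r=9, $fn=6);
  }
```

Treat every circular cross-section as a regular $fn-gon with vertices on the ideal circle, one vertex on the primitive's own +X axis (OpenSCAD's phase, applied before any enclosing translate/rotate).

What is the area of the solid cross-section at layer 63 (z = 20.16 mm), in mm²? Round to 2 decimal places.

At z = 20.16 mm: the r=8 cylinder contributes a regular 6-gon of circumradius 8 (area = (6/2)·8.000²·sin(360°/6) = 166.28 mm²); the cylinder at (10.5, -2.5) is not intersected at this z (z outside [12, 19]); the cube at (-1.5, 5.5) is not intersected at this z (z outside [1.5, 11.5]); the cylinder at (3, 12) does not reach this height (z outside [4, 10.5]); After the difference (first − rest): none of the subtracted shapes is present at this height, so the r=8 cylinder is unchanged — area = 166.28 mm²; (whole slice rotated 80° about Z — lengths, areas and connectivity unchanged). Overall, the cross-section is a single solid region. Net area = 166.28 mm².

166.28 mm²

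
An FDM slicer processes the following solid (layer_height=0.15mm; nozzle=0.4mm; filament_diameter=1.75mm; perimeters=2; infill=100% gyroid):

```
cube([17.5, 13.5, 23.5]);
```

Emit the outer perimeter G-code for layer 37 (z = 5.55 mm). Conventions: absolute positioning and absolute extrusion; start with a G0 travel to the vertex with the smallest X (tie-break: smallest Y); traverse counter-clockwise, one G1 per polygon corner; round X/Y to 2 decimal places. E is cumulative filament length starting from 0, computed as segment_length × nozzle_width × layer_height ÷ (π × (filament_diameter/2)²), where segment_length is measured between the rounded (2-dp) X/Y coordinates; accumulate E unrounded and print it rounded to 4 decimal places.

At z = 5.55 mm: the 17.5×13.5 cube contributes its full rectangle. The outline is a single polygon with 4 vertices. Extrusion per mm of travel: 0.4 × 0.15 / (π × 0.875²) = 0.024945. Accumulating E over each segment gives final E = 1.5466.

G0 X0.00 Y0.00 Z5.55
G1 X17.50 Y0.00 E0.4365
G1 X17.50 Y13.50 E0.7733
G1 X0.00 Y13.50 E1.2098
G1 X0.00 Y0.00 E1.5466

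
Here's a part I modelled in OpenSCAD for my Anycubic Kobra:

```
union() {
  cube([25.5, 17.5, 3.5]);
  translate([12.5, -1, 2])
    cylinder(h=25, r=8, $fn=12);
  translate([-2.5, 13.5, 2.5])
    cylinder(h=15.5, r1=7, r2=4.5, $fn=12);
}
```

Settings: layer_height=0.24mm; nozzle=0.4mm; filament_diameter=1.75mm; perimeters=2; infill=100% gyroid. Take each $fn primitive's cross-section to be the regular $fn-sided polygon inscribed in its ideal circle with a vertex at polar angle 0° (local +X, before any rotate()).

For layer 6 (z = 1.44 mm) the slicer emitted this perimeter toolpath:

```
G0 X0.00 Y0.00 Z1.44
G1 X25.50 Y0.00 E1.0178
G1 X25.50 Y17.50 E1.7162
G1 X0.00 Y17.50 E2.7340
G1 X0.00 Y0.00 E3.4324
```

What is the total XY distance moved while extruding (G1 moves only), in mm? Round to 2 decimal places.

Sum the Euclidean lengths of each G1 segment: total = 86.00 mm.

86.00 mm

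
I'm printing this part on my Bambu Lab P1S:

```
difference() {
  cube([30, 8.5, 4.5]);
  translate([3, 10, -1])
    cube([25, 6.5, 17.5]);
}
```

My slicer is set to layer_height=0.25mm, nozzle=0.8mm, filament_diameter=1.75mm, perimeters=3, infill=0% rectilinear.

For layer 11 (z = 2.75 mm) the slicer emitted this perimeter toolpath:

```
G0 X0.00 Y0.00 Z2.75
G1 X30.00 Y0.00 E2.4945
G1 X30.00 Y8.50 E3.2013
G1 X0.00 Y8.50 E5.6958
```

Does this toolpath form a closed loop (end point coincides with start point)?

Start point (G0): (0.00, 0.00). End point (last G1): the path does not return to the start — open.

no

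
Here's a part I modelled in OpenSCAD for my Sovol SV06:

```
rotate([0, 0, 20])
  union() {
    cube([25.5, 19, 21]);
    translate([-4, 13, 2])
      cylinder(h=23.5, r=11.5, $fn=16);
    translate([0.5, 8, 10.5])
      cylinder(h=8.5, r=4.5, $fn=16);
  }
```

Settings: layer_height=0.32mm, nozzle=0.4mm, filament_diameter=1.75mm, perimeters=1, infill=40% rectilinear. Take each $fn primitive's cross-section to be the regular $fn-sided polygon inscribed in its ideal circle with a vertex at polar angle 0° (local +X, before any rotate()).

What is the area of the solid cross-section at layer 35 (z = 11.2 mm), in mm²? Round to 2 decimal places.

At z = 11.2 mm: the cube is present — its section is the full 25.5×19 rectangle (area 484.50 mm²); the r=11.5 cylinder at (-4, 13) gives a regular 16-gon of circumradius 11.5 (constant along its height) (area = (16/2)·11.500²·sin(360°/16) = 404.88 mm²); the r=4.5 cylinder at (0.5, 8) gives a regular 16-gon of circumradius 4.5 (constant along its height) (area = (16/2)·4.500²·sin(360°/16) = 61.99 mm²); Taking the union: the regions partially overlap — summed areas 951.37 mm² minus the doubly-counted overlap 159.63 mm² gives 791.75 mm² — area = 791.75 mm²; (whole slice rotated 20° about Z — lengths, areas and connectivity unchanged). Overall, the cross-section is a single solid region. Net area = 791.75 mm².

791.75 mm²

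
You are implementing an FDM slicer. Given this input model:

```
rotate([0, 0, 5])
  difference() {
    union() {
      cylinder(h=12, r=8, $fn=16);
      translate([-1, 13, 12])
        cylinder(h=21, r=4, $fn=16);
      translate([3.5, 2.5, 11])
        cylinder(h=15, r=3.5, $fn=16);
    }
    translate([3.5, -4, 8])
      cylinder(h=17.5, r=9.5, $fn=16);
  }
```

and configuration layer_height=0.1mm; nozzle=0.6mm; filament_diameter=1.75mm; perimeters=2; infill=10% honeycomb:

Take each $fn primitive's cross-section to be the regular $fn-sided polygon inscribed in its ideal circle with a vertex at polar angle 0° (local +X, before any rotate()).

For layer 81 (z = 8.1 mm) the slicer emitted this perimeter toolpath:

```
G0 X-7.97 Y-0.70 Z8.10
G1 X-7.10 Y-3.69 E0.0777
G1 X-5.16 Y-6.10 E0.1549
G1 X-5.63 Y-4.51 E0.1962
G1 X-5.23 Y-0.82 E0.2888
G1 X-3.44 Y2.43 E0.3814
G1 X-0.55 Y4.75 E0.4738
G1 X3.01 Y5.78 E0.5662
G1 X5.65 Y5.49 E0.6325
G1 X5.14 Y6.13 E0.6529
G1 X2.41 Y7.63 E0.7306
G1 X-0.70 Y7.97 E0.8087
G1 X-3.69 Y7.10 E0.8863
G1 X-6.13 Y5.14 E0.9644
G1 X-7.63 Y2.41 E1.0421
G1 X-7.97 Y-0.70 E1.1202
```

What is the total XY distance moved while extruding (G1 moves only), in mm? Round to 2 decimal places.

Sum the Euclidean lengths of each G1 segment: total = 44.90 mm.

44.90 mm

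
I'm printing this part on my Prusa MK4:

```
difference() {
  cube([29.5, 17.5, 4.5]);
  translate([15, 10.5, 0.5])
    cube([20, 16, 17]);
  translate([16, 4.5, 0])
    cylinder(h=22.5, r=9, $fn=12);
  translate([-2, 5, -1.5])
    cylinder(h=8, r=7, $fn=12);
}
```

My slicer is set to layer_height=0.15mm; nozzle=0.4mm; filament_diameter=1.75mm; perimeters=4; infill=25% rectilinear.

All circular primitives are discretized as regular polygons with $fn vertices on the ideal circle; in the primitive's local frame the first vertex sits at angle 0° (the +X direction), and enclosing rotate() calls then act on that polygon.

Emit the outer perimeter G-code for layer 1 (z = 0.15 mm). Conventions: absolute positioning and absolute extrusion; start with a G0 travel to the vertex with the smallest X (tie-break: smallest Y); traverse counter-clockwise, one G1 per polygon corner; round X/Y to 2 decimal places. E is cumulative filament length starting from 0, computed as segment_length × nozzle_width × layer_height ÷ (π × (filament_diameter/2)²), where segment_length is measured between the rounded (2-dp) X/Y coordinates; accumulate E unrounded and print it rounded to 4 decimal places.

G0 X0.00 Y11.46 Z0.15
G1 X1.50 Y11.06 E0.0387
G1 X4.06 Y8.50 E0.1290
G1 X5.00 Y5.00 E0.2194
G1 X4.06 Y1.50 E0.3098
G1 X2.56 Y0.00 E0.3628
G1 X8.21 Y0.00 E0.5037
G1 X7.00 Y4.50 E0.6199
G1 X8.21 Y9.00 E0.7362
G1 X11.50 Y12.29 E0.8522
G1 X16.00 Y13.50 E0.9685
G1 X20.50 Y12.29 E1.0847
G1 X23.79 Y9.00 E1.2008
G1 X25.00 Y4.50 E1.3170
G1 X23.79 Y0.00 E1.4333
G1 X29.50 Y0.00 E1.5757
G1 X29.50 Y17.50 E2.0122
G1 X0.00 Y17.50 E2.7481
G1 X0.00 Y11.46 E2.8988

At z = 0.15 mm: the 29.5×17.5 cube contributes its full rectangle; the cube at (15, 10.5) does not reach this height (z outside [0.5, 17.5]); the cylinder at (16, 4.5): section is a regular 12-gon, circumradius r=9; the r=7 cylinder at (-2, 5) contributes a regular 12-gon of circumradius 7; Subtracting the remaining from the first: starting from the 29.5×17.5 cube, the r=9 cylinder at (16, 4.5) partially overlaps it — only the 197.07 mm² overlap (of its 243.00 mm²) is removed, clipping the outline; the r=7 cylinder at (-2, 5) partially overlaps it — only the 44.11 mm² overlap (of its 147.00 mm²) is removed, clipping the outline — 1 connected region. The outline is a single polygon with 18 vertices. Extrusion per mm of travel: 0.4 × 0.15 / (π × 0.875²) = 0.024945. Accumulating E over each segment gives final E = 2.8988.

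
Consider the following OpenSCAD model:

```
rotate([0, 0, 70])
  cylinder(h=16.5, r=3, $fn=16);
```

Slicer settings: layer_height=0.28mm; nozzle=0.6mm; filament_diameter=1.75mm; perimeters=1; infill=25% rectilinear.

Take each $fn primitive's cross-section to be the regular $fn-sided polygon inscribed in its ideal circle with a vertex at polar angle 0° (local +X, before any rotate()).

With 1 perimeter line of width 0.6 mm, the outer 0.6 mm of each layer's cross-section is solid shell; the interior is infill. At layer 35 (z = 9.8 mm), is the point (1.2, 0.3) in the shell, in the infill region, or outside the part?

infill

At z = 9.8 mm: the r=3 cylinder gives a regular 16-gon of circumradius 3 (constant along its height); (rotated 70° about Z; rotation is an isometry so areas/perimeters/island counts are preserved). Overall, the cross-section is a single solid region. Undo the 70° rotation: the query point maps to (0.692, -1.025) in the un-rotated model frame. The nearest boundary edge runs (1.15, -2.77)→(2.12, -2.12); distance from the point to it = 1.71 mm. The point is inside the cross-section and 1.71 mm from the nearest boundary — more than the 0.6 mm shell width (1 × 0.6), so it's in the infill interior.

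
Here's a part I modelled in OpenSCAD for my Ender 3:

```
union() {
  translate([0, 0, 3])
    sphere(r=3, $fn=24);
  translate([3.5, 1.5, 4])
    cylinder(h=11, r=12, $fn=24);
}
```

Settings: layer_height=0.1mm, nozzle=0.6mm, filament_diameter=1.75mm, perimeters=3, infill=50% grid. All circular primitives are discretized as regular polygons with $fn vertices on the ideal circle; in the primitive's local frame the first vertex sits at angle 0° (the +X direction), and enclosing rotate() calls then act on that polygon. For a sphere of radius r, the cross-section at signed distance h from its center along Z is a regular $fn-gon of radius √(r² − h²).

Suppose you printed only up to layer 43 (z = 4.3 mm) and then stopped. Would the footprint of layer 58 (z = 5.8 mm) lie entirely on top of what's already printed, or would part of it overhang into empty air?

Compare the two slices. At z = 4.3: the r=3 sphere slices to a regular 24-gon of circumradius 2.704 (√(r²−h²) with h=1.3 from center) (area = (24/2)·2.704²·sin(360°/24) = 22.70 mm²); the r=12 cylinder at (3.5, 1.5) contributes a regular 24-gon of circumradius 12 (area = (24/2)·12.000²·sin(360°/24) = 447.24 mm²); Combining (union): the r=3 sphere lies entirely inside the r=12 cylinder at (3.5, 1.5), so the union is just the r=12 cylinder at (3.5, 1.5) — area = 447.24 mm². At z = 5.8: the r=3 sphere contributes a regular 24-gon of circumradius √(3²−2.8²) = 1.077 (area = (24/2)·1.077²·sin(360°/24) = 3.60 mm²); the r=12 cylinder at (3.5, 1.5) contributes a regular 24-gon of circumradius 12 (area = (24/2)·12.000²·sin(360°/24) = 447.24 mm²); Merging all regions: the r=3 sphere lies entirely inside the r=12 cylinder at (3.5, 1.5), so the union is just the r=12 cylinder at (3.5, 1.5) — area = 447.24 mm². Checking containment: the cross-section at z = 5.8 is a subset of the cross-section at z = 4.3.

entirely on top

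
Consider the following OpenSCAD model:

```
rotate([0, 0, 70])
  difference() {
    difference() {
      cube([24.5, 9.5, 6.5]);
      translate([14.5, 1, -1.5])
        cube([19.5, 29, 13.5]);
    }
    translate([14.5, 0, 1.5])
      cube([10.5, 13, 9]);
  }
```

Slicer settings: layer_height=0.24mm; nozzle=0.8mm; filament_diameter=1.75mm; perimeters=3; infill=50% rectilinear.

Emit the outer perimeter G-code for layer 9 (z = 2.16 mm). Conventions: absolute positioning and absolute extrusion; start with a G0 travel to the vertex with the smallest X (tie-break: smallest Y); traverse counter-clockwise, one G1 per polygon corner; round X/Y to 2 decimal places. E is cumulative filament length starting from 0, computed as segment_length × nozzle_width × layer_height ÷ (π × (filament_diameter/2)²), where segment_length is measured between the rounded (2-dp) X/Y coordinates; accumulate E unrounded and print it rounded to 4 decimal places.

G0 X-8.93 Y3.25 Z2.16
G1 X0.00 Y0.00 E0.7586
G1 X4.96 Y13.63 E1.9164
G1 X-3.97 Y16.87 E2.6747
G1 X-8.93 Y3.25 E3.8317

At z = 2.16 mm: the cube is present — its section is the full 24.5×9.5 rectangle; the cube at (14.5, 1) (footprint 19.5×29) is included at this height; Subtracting the remaining from the first: starting from the 24.5×9.5 cube, the 19.5×29 cube at (14.5, 1) partially overlaps it — only the 85.00 mm² overlap (of its 565.50 mm²) is removed, clipping the outline — 1 connected region; the cube at (14.5, 0) (footprint 10.5×13) is included at this height; Subtracting the remaining from the first: starting from the result so far, the 10.5×13 cube at (14.5, 0) partially overlaps it — only the 10.00 mm² overlap (of its 136.50 mm²) is removed, clipping the outline — 1 connected region; (rotated 70° about Z; rotation is an isometry so areas/perimeters/island counts are preserved). The outline is a single polygon with 4 vertices. Extrusion per mm of travel: 0.8 × 0.24 / (π × 0.875²) = 0.079824. Accumulating E over each segment gives final E = 3.8317.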